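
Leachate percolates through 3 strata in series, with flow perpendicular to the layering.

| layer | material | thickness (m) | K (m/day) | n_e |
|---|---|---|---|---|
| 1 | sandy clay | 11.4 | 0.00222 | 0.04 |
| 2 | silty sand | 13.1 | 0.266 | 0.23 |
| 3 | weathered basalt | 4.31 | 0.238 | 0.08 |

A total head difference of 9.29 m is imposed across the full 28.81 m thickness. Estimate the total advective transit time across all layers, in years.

With flow normal to the layers, continuity requires the same specific discharge q through every layer.
Σ(b_i/K_i) = 11.4/0.00222 + 13.1/0.266 + 4.31/0.238 = 5202 d.
q = Δh / Σ(b_i/K_i) = 9.29 / 5202 = 0.001786 m/day.
In each layer the seepage velocity is v_i = q/n_i, so the layer transit time is t_i = b_i·n_i / q:
  layer 1 (sandy clay): t_1 = 11.4 × 0.04 / 0.001786 = 255.4 d
  layer 2 (silty sand): t_2 = 13.1 × 0.23 / 0.001786 = 1687 d
  layer 3 (weathered basalt): t_3 = 4.31 × 0.08 / 0.001786 = 193.1 d
Total t = Σ t_i = 2136 days = 5.847 years.

5.85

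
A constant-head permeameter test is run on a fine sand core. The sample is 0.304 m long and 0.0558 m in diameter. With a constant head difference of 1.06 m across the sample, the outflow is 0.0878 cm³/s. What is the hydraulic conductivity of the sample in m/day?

0.890

Cross-sectional area A = π·(d/2)² = π × (0.0558/2)² = 0.002445 m².
Convert discharge: 0.0878 cm³/s = 8.780e-08 m³/s.
Darcy's law rearranged: K = Q·L / (A·Δh) = 8.780e-08 × 0.304 / (0.002445 × 1.06) = 1.030e-05 m/s = 0.8896 m/day.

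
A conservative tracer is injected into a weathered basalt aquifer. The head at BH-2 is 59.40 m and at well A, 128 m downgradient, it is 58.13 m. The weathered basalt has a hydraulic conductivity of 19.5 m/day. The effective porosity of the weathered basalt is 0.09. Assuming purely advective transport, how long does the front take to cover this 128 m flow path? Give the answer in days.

Hydraulic gradient i = (59.40 − 58.13) / 128 = 1.27 / 128 = 0.009922.
Darcy flux q = K · i = 19.50 × 0.009922 = 0.1935 m/day.
Seepage velocity v = q / n_e = 0.1935 / 0.09 = 2.150 m/day.
Travel time t = L / v = 128 / 2.150 = 59.54 days.

59.5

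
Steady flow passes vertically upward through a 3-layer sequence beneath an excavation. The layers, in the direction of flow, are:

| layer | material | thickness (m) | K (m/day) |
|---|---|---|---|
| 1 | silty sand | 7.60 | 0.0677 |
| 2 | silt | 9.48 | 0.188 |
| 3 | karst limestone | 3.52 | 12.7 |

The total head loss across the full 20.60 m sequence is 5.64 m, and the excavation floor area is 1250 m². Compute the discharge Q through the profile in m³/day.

Flow is perpendicular to layering, so the layers act in series and the equivalent K is the thickness-weighted harmonic mean.
Total thickness L = 7.60 + 9.48 + 3.52 = 20.60 m.
Σ(b_i/K_i) = 7.60/0.0677 + 9.48/0.188 + 3.52/12.7 = 163.0 d.
K_eq = L / Σ(b_i/K_i) = 20.60 / 163.0 = 0.1264 m/day.
Q = K_eq · A · (Δh/L) = 0.1264 × 1250 × (5.64/20.60) = 43.26 m³/day.

43.3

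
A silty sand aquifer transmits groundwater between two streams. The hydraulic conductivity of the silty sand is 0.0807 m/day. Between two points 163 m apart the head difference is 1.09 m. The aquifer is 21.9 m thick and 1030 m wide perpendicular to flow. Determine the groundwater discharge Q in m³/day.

Cross-sectional area A = 1030 × 21.9 = 22557 m².
Hydraulic gradient i = Δh / L = 1.09 / 163 = 0.006687.
Darcy's law: Q = K · A · i = 0.08070 × 22557 × 0.006687 = 12.17 m³/day.

12.2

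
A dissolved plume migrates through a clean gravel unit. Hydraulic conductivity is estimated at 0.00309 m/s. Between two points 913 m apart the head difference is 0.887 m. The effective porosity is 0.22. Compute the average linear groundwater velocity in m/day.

Convert K: 0.00309 m/s × 86400 = 267.0 m/day.
Hydraulic gradient i = Δh / L = 0.887 / 913 = 0.0009715.
Darcy flux q = K · i = 267.0 × 0.0009715 = 0.2594 m/day.
Seepage velocity v = q / n_e = 0.2594 / 0.22 = 1.179 m/day.

1.18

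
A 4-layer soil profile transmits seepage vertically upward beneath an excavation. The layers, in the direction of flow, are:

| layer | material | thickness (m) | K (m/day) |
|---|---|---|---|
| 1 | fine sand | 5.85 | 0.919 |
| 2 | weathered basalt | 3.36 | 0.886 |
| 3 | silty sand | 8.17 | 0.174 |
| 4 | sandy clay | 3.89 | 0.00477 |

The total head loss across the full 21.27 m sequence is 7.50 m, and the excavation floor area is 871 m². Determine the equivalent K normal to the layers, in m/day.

0.0244

Flow is perpendicular to layering, so the layers act in series and the equivalent K is the thickness-weighted harmonic mean.
Total thickness L = 5.85 + 3.36 + 8.17 + 3.89 = 21.27 m.
Σ(b_i/K_i) = 5.85/0.919 + 3.36/0.886 + 8.17/0.174 + 3.89/0.00477 = 872.6 d.
K_eq = L / Σ(b_i/K_i) = 21.27 / 872.6 = 0.02437 m/day.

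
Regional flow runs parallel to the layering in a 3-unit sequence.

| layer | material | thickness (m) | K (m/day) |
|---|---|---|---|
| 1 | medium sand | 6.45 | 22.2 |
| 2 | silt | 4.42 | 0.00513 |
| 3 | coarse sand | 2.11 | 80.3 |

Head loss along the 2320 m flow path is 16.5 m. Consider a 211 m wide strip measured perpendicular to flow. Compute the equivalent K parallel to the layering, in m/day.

Flow is parallel to layering, so each bed carries its own Darcy discharge and the transmissivities add.
Σ(K_i·b_i) = 22.2×6.45 + 0.00513×4.42 + 80.3×2.11 = 312.6 m²/day.
Total thickness b = 12.98 m, so K_eq = Σ(K_i·b_i)/b = 24.09 m/day.

24.1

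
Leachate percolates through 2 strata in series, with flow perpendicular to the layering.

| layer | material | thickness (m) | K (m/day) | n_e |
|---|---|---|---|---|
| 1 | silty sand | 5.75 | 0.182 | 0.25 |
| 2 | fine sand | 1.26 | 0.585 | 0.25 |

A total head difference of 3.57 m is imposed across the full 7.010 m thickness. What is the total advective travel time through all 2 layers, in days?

With flow normal to the layers, continuity requires the same specific discharge q through every layer.
Σ(b_i/K_i) = 5.75/0.182 + 1.26/0.585 = 33.75 d.
q = Δh / Σ(b_i/K_i) = 3.57 / 33.75 = 0.1058 m/day.
In each layer the seepage velocity is v_i = q/n_i, so the layer transit time is t_i = b_i·n_i / q:
  layer 1 (silty sand): t_1 = 5.75 × 0.25 / 0.1058 = 13.59 d
  layer 2 (fine sand): t_2 = 1.26 × 0.25 / 0.1058 = 2.978 d
Total t = Σ t_i = 16.57 days.

16.6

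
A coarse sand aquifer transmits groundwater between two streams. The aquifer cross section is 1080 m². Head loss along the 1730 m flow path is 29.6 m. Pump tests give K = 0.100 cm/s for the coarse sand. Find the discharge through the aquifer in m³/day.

Convert K: 0.100 cm/s × 864 = 86.40 m/day.
Hydraulic gradient i = Δh / L = 29.6 / 1730 = 0.01711.
Darcy's law: Q = K · A · i = 86.40 × 1080 × 0.01711 = 1597 m³/day.

1600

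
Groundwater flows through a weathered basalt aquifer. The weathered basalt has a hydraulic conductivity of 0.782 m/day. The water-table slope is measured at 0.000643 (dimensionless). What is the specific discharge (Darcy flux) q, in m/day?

Hydraulic gradient i = 0.000643.
Specific discharge q = K · i = 0.7820 × 0.0006430 = 0.0005028 m/day.

0.000503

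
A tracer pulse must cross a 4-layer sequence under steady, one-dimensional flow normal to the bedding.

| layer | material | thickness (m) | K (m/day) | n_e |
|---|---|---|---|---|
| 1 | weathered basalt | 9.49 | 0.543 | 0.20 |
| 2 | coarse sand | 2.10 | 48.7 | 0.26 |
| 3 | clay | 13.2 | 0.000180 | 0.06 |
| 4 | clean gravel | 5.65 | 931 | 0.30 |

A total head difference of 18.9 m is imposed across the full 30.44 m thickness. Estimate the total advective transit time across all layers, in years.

With flow normal to the layers, continuity requires the same specific discharge q through every layer.
Σ(b_i/K_i) = 9.49/0.543 + 2.10/48.7 + 13.2/0.000180 + 5.65/931 = 73351 d.
q = Δh / Σ(b_i/K_i) = 18.9 / 73351 = 0.0002577 m/day.
In each layer the seepage velocity is v_i = q/n_i, so the layer transit time is t_i = b_i·n_i / q:
  layer 1 (weathered basalt): t_1 = 9.49 × 0.20 / 0.0002577 = 7366 d
  layer 2 (coarse sand): t_2 = 2.10 × 0.26 / 0.0002577 = 2119 d
  layer 3 (clay): t_3 = 13.2 × 0.06 / 0.0002577 = 3074 d
  layer 4 (clean gravel): t_4 = 5.65 × 0.30 / 0.0002577 = 6578 d
Total t = Σ t_i = 19137 days = 52.39 years.

52.4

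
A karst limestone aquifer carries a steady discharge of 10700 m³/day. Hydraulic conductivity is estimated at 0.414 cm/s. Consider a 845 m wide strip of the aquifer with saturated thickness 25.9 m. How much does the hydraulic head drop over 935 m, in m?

Convert K: 0.414 cm/s × 864 = 357.7 m/day.
Cross-sectional area A = 845 × 25.9 = 21886 m².
From Q = K·A·i, i = Q / (K·A) = 10700 / (357.7 × 21886) = 0.001367.
Head loss Δh = i · L = 0.001367 × 935 = 1.278 m.

1.28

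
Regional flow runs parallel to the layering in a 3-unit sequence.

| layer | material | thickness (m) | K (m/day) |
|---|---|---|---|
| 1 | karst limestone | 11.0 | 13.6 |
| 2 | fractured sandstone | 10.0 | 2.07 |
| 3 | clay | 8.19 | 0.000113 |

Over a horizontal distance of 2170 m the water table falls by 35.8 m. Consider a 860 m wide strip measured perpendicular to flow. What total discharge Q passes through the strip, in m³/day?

2420

Flow is parallel to layering, so each bed carries its own Darcy discharge and the transmissivities add.
Σ(K_i·b_i) = 13.6×11.0 + 2.07×10.0 + 0.000113×8.19 = 170.3 m²/day.
Hydraulic gradient i = Δh / L = 35.8 / 2170 = 0.01650.
Q = Σ(K_i·b_i) · W · i = 170.3 × 860 × 0.01650 = 2416 m³/day.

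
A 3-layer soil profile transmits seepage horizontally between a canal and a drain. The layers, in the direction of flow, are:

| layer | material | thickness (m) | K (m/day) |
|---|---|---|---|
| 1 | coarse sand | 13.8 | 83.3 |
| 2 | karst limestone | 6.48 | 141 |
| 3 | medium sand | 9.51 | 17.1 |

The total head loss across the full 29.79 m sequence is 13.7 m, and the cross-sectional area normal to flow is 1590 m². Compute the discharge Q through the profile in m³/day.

Flow is perpendicular to layering, so the layers act in series and the equivalent K is the thickness-weighted harmonic mean.
Total thickness L = 13.8 + 6.48 + 9.51 = 29.79 m.
Σ(b_i/K_i) = 13.8/83.3 + 6.48/141 + 9.51/17.1 = 0.7678 d.
K_eq = L / Σ(b_i/K_i) = 29.79 / 0.7678 = 38.80 m/day.
Q = K_eq · A · (Δh/L) = 38.80 × 1590 × (13.7/29.79) = 28372 m³/day.

28400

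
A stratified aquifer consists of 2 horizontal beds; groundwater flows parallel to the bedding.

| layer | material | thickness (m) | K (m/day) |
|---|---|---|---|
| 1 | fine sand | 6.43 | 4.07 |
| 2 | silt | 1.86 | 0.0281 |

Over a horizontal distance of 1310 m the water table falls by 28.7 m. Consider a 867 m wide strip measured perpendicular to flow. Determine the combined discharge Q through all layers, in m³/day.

498

Flow is parallel to layering, so each bed carries its own Darcy discharge and the transmissivities add.
Σ(K_i·b_i) = 4.07×6.43 + 0.0281×1.86 = 26.22 m²/day.
Hydraulic gradient i = Δh / L = 28.7 / 1310 = 0.02191.
Q = Σ(K_i·b_i) · W · i = 26.22 × 867 × 0.02191 = 498.1 m³/day.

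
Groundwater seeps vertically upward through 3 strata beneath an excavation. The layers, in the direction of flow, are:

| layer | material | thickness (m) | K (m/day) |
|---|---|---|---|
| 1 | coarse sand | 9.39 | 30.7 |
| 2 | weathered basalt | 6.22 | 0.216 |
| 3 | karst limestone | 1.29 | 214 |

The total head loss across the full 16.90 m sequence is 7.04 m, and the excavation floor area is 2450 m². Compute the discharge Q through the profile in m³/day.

Flow is perpendicular to layering, so the layers act in series and the equivalent K is the thickness-weighted harmonic mean.
Total thickness L = 9.39 + 6.22 + 1.29 = 16.90 m.
Σ(b_i/K_i) = 9.39/30.7 + 6.22/0.216 + 1.29/214 = 29.11 d.
K_eq = L / Σ(b_i/K_i) = 16.90 / 29.11 = 0.5806 m/day.
Q = K_eq · A · (Δh/L) = 0.5806 × 2450 × (7.04/16.90) = 592.5 m³/day.

593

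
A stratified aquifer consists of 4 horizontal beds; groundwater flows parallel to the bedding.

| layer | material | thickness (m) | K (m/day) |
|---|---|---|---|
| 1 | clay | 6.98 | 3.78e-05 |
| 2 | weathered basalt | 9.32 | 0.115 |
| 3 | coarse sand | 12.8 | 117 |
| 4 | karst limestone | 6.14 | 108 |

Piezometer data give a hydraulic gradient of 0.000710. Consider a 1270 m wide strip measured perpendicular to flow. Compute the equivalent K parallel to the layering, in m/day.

Flow is parallel to layering, so each bed carries its own Darcy discharge and the transmissivities add.
Σ(K_i·b_i) = 3.78e-05×6.98 + 0.115×9.32 + 117×12.8 + 108×6.14 = 2162 m²/day.
Total thickness b = 35.24 m, so K_eq = Σ(K_i·b_i)/b = 61.34 m/day.

61.3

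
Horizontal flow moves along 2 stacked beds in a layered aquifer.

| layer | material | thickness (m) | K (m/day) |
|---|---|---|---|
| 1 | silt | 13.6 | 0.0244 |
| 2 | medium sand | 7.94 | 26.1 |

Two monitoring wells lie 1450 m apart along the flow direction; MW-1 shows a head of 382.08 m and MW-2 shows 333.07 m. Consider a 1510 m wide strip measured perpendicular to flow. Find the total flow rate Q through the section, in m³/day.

Flow is parallel to layering, so each bed carries its own Darcy discharge and the transmissivities add.
Σ(K_i·b_i) = 0.0244×13.6 + 26.1×7.94 = 207.6 m²/day.
Hydraulic gradient i = (382.08 − 333.07) / 1450 = 49.01 / 1450 = 0.03380.
Q = Σ(K_i·b_i) · W · i = 207.6 × 1510 × 0.03380 = 10594 m³/day.

10600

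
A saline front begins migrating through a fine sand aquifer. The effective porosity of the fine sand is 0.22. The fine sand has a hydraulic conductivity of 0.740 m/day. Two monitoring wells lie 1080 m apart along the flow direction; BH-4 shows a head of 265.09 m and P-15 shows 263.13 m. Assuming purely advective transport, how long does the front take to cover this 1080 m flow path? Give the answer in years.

Hydraulic gradient i = (265.09 − 263.13) / 1080 = 1.96 / 1080 = 0.001815.
Darcy flux q = K · i = 0.7400 × 0.001815 = 0.001343 m/day.
Seepage velocity v = q / n_e = 0.001343 / 0.22 = 0.006104 m/day.
Travel time t = L / v = 1080 / 0.006104 = 1.769e+05 days = 484.4 years.

484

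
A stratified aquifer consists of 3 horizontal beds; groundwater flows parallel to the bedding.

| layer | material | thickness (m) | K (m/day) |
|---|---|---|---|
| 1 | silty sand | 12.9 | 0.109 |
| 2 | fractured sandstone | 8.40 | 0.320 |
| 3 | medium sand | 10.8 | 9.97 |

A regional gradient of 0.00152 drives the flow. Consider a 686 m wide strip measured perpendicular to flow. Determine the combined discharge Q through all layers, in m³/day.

117

Flow is parallel to layering, so each bed carries its own Darcy discharge and the transmissivities add.
Σ(K_i·b_i) = 0.109×12.9 + 0.320×8.40 + 9.97×10.8 = 111.8 m²/day.
Hydraulic gradient i = 0.00152.
Q = Σ(K_i·b_i) · W · i = 111.8 × 686 × 0.001520 = 116.5 m³/day.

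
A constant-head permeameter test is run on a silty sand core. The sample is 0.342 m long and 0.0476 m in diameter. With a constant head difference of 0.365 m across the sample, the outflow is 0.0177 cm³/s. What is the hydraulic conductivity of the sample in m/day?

0.805

Cross-sectional area A = π·(d/2)² = π × (0.0476/2)² = 0.001780 m².
Convert discharge: 0.0177 cm³/s = 1.770e-08 m³/s.
Darcy's law rearranged: K = Q·L / (A·Δh) = 1.770e-08 × 0.342 / (0.001780 × 0.365) = 9.320e-06 m/s = 0.8052 m/day.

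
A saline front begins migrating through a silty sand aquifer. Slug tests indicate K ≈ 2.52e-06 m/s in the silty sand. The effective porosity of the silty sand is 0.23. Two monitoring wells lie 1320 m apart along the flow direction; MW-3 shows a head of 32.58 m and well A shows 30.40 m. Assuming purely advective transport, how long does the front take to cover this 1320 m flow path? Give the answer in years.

Convert K: 2.52e-06 m/s × 86400 = 0.2177 m/day.
Hydraulic gradient i = (32.58 − 30.40) / 1320 = 2.18 / 1320 = 0.001652.
Darcy flux q = K · i = 0.2177 × 0.001652 = 0.0003596 m/day.
Seepage velocity v = q / n_e = 0.0003596 / 0.23 = 0.001563 m/day.
Travel time t = L / v = 1320 / 0.001563 = 8.443e+05 days = 2312 years.

2310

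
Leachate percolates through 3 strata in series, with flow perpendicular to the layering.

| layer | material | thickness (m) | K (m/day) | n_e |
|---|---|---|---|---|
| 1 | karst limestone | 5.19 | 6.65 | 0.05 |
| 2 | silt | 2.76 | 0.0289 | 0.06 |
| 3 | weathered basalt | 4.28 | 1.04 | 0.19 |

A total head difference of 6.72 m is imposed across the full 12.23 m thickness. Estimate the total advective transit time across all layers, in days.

18.5

With flow normal to the layers, continuity requires the same specific discharge q through every layer.
Σ(b_i/K_i) = 5.19/6.65 + 2.76/0.0289 + 4.28/1.04 = 100.4 d.
q = Δh / Σ(b_i/K_i) = 6.72 / 100.4 = 0.06693 m/day.
In each layer the seepage velocity is v_i = q/n_i, so the layer transit time is t_i = b_i·n_i / q:
  layer 1 (karst limestone): t_1 = 5.19 × 0.05 / 0.06693 = 3.877 d
  layer 2 (silt): t_2 = 2.76 × 0.06 / 0.06693 = 2.474 d
  layer 3 (weathered basalt): t_3 = 4.28 × 0.19 / 0.06693 = 12.15 d
Total t = Σ t_i = 18.50 days.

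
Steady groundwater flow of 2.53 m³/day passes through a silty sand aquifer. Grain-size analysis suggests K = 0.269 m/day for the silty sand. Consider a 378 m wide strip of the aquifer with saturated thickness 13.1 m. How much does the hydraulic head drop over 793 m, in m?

Cross-sectional area A = 378 × 13.1 = 4952 m².
From Q = K·A·i, i = Q / (K·A) = 2.53 / (0.2690 × 4952) = 0.001899.
Head loss Δh = i · L = 0.001899 × 793 = 1.506 m.

1.51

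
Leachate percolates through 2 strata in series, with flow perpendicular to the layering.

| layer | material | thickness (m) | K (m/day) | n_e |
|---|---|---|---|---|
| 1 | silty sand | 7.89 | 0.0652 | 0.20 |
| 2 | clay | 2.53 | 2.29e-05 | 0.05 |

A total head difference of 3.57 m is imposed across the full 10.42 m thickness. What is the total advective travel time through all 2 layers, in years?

145

With flow normal to the layers, continuity requires the same specific discharge q through every layer.
Σ(b_i/K_i) = 7.89/0.0652 + 2.53/2.29e-05 = 1.106e+05 d.
q = Δh / Σ(b_i/K_i) = 3.57 / 1.106e+05 = 3.228e-05 m/day.
In each layer the seepage velocity is v_i = q/n_i, so the layer transit time is t_i = b_i·n_i / q:
  layer 1 (silty sand): t_1 = 7.89 × 0.20 / 3.228e-05 = 48888 d
  layer 2 (clay): t_2 = 2.53 × 0.05 / 3.228e-05 = 3919 d
Total t = Σ t_i = 52807 days = 144.6 years.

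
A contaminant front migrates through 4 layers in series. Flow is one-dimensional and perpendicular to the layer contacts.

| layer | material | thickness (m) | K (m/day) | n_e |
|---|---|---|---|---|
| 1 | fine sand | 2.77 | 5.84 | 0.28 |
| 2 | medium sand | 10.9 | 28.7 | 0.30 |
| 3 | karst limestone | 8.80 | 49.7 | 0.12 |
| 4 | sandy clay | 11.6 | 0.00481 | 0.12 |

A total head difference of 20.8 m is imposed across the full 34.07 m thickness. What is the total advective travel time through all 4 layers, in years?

2.06

With flow normal to the layers, continuity requires the same specific discharge q through every layer.
Σ(b_i/K_i) = 2.77/5.84 + 10.9/28.7 + 8.80/49.7 + 11.6/0.00481 = 2413 d.
q = Δh / Σ(b_i/K_i) = 20.8 / 2413 = 0.008621 m/day.
In each layer the seepage velocity is v_i = q/n_i, so the layer transit time is t_i = b_i·n_i / q:
  layer 1 (fine sand): t_1 = 2.77 × 0.28 / 0.008621 = 89.96 d
  layer 2 (medium sand): t_2 = 10.9 × 0.30 / 0.008621 = 379.3 d
  layer 3 (karst limestone): t_3 = 8.80 × 0.12 / 0.008621 = 122.5 d
  layer 4 (sandy clay): t_4 = 11.6 × 0.12 / 0.008621 = 161.5 d
Total t = Σ t_i = 753.2 days = 2.062 years.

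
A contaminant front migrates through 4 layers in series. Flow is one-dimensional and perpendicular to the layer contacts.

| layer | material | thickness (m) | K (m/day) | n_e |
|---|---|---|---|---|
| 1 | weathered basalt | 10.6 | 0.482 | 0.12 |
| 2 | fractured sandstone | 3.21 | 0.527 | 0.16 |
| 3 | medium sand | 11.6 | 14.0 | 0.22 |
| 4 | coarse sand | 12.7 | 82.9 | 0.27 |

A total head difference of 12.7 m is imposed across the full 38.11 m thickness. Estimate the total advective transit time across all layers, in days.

With flow normal to the layers, continuity requires the same specific discharge q through every layer.
Σ(b_i/K_i) = 10.6/0.482 + 3.21/0.527 + 11.6/14.0 + 12.7/82.9 = 29.06 d.
q = Δh / Σ(b_i/K_i) = 12.7 / 29.06 = 0.4370 m/day.
In each layer the seepage velocity is v_i = q/n_i, so the layer transit time is t_i = b_i·n_i / q:
  layer 1 (weathered basalt): t_1 = 10.6 × 0.12 / 0.4370 = 2.911 d
  layer 2 (fractured sandstone): t_2 = 3.21 × 0.16 / 0.4370 = 1.175 d
  layer 3 (medium sand): t_3 = 11.6 × 0.22 / 0.4370 = 5.840 d
  layer 4 (coarse sand): t_4 = 12.7 × 0.27 / 0.4370 = 7.847 d
Total t = Σ t_i = 17.77 days.

17.8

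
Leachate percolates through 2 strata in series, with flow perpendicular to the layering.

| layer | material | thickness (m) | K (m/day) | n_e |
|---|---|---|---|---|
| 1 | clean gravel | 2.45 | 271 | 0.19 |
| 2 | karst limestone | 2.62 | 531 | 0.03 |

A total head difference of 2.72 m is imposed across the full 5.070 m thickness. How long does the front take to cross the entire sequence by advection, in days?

With flow normal to the layers, continuity requires the same specific discharge q through every layer.
Σ(b_i/K_i) = 2.45/271 + 2.62/531 = 0.01397 d.
q = Δh / Σ(b_i/K_i) = 2.72 / 0.01397 = 194.6 m/day.
In each layer the seepage velocity is v_i = q/n_i, so the layer transit time is t_i = b_i·n_i / q:
  layer 1 (clean gravel): t_1 = 2.45 × 0.19 / 194.6 = 0.002392 d
  layer 2 (karst limestone): t_2 = 2.62 × 0.03 / 194.6 = 0.0004038 d
Total t = Σ t_i = 0.002795 days.

0.00280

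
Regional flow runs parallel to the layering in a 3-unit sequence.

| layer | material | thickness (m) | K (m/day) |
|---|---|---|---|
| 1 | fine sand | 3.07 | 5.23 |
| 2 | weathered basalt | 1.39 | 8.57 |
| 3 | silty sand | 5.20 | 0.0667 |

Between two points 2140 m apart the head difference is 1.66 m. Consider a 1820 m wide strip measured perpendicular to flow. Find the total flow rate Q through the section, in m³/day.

Flow is parallel to layering, so each bed carries its own Darcy discharge and the transmissivities add.
Σ(K_i·b_i) = 5.23×3.07 + 8.57×1.39 + 0.0667×5.20 = 28.32 m²/day.
Hydraulic gradient i = Δh / L = 1.66 / 2140 = 0.0007757.
Q = Σ(K_i·b_i) · W · i = 28.32 × 1820 × 0.0007757 = 39.97 m³/day.

40.0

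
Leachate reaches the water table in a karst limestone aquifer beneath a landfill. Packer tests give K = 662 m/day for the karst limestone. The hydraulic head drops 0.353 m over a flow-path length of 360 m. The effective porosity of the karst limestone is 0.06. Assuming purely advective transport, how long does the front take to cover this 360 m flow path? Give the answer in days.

Hydraulic gradient i = Δh / L = 0.353 / 360 = 0.0009806.
Darcy flux q = K · i = 662.0 × 0.0009806 = 0.6491 m/day.
Seepage velocity v = q / n_e = 0.6491 / 0.06 = 10.82 m/day.
Travel time t = L / v = 360 / 10.82 = 33.28 days.

33.3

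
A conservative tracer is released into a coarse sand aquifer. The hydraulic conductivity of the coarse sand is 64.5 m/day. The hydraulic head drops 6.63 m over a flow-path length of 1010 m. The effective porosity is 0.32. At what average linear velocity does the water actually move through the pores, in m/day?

Hydraulic gradient i = Δh / L = 6.63 / 1010 = 0.006564.
Darcy flux q = K · i = 64.50 × 0.006564 = 0.4234 m/day.
Seepage velocity v = q / n_e = 0.4234 / 0.32 = 1.323 m/day.

1.32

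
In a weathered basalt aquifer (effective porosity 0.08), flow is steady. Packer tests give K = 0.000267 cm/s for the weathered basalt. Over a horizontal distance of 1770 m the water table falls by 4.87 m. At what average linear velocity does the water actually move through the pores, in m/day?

Convert K: 0.000267 cm/s × 864 = 0.2307 m/day.
Hydraulic gradient i = Δh / L = 4.87 / 1770 = 0.002751.
Darcy flux q = K · i = 0.2307 × 0.002751 = 0.0006347 m/day.
Seepage velocity v = q / n_e = 0.0006347 / 0.08 = 0.007934 m/day.

0.00793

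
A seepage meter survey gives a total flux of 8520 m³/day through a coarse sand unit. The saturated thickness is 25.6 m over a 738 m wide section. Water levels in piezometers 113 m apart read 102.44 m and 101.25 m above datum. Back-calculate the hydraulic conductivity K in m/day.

42.8

Cross-sectional area A = 738 × 25.6 = 18893 m².
Hydraulic gradient i = (102.44 − 101.25) / 113 = 1.19 / 113 = 0.01053.
From Q = K·A·i, K = Q / (A·i) = 8520 / (18893 × 0.01053) = 42.82 m/day.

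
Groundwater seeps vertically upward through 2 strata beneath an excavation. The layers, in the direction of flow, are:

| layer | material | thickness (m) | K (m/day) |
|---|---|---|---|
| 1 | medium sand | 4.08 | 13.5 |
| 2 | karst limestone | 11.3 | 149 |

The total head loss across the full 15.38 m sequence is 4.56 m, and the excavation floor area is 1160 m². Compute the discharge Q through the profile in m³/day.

Flow is perpendicular to layering, so the layers act in series and the equivalent K is the thickness-weighted harmonic mean.
Total thickness L = 4.08 + 11.3 = 15.38 m.
Σ(b_i/K_i) = 4.08/13.5 + 11.3/149 = 0.3781 d.
K_eq = L / Σ(b_i/K_i) = 15.38 / 0.3781 = 40.68 m/day.
Q = K_eq · A · (Δh/L) = 40.68 × 1160 × (4.56/15.38) = 13991 m³/day.

14000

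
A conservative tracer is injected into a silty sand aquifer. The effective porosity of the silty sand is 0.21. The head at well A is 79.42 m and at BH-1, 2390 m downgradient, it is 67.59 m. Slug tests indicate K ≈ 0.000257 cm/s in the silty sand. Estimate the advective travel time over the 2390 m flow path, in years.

Convert K: 0.000257 cm/s × 864 = 0.2220 m/day.
Hydraulic gradient i = (79.42 − 67.59) / 2390 = 11.83 / 2390 = 0.004950.
Darcy flux q = K · i = 0.2220 × 0.004950 = 0.001099 m/day.
Seepage velocity v = q / n_e = 0.001099 / 0.21 = 0.005234 m/day.
Travel time t = L / v = 2390 / 0.005234 = 4.567e+05 days = 1250 years.

1250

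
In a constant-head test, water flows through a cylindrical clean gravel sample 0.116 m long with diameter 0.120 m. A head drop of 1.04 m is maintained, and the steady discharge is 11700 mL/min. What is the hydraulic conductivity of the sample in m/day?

Cross-sectional area A = π·(d/2)² = π × (0.120/2)² = 0.01131 m².
Convert discharge: 11700 mL/min = 0.0001950 m³/s.
Darcy's law rearranged: K = Q·L / (A·Δh) = 0.0001950 × 0.116 / (0.01131 × 1.04) = 0.001923 m/s = 166.2 m/day.

166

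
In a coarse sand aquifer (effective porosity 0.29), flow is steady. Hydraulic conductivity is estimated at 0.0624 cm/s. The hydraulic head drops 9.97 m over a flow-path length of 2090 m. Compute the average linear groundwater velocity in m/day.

0.887

Convert K: 0.0624 cm/s × 864 = 53.91 m/day.
Hydraulic gradient i = Δh / L = 9.97 / 2090 = 0.004770.
Darcy flux q = K · i = 53.91 × 0.004770 = 0.2572 m/day.
Seepage velocity v = q / n_e = 0.2572 / 0.29 = 0.8868 m/day.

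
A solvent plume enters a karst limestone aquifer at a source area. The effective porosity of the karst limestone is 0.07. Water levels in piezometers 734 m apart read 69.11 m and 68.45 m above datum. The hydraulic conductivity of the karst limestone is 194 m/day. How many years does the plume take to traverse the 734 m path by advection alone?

0.806

Hydraulic gradient i = (69.11 − 68.45) / 734 = 0.66 / 734 = 0.0008992.
Darcy flux q = K · i = 194.0 × 0.0008992 = 0.1744 m/day.
Seepage velocity v = q / n_e = 0.1744 / 0.07 = 2.492 m/day.
Travel time t = L / v = 734 / 2.492 = 294.5 days = 0.8064 years.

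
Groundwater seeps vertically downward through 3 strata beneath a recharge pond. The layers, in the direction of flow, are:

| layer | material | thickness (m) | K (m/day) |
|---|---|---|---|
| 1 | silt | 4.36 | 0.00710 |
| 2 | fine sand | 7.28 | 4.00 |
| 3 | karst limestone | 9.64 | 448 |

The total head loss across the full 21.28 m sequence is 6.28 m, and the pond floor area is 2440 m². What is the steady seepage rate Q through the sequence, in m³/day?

Flow is perpendicular to layering, so the layers act in series and the equivalent K is the thickness-weighted harmonic mean.
Total thickness L = 4.36 + 7.28 + 9.64 = 21.28 m.
Σ(b_i/K_i) = 4.36/0.00710 + 7.28/4.00 + 9.64/448 = 615.9 d.
K_eq = L / Σ(b_i/K_i) = 21.28 / 615.9 = 0.03455 m/day.
Q = K_eq · A · (Δh/L) = 0.03455 × 2440 × (6.28/21.28) = 24.88 m³/day.

24.9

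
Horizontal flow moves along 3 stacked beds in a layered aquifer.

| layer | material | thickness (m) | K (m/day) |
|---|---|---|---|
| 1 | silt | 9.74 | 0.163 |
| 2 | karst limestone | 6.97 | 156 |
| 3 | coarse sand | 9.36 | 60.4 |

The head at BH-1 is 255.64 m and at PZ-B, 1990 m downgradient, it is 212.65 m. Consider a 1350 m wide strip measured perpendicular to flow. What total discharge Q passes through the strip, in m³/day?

48200

Flow is parallel to layering, so each bed carries its own Darcy discharge and the transmissivities add.
Σ(K_i·b_i) = 0.163×9.74 + 156×6.97 + 60.4×9.36 = 1654 m²/day.
Hydraulic gradient i = (255.64 − 212.65) / 1990 = 42.99 / 1990 = 0.02160.
Q = Σ(K_i·b_i) · W · i = 1654 × 1350 × 0.02160 = 48245 m³/day.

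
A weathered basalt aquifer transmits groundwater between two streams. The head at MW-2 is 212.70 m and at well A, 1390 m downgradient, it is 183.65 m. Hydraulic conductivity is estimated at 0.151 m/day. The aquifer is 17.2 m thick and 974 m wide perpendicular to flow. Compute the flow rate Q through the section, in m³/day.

52.9

Cross-sectional area A = 974 × 17.2 = 16753 m².
Hydraulic gradient i = (212.70 − 183.65) / 1390 = 29.05 / 1390 = 0.02090.
Darcy's law: Q = K · A · i = 0.1510 × 16753 × 0.02090 = 52.87 m³/day.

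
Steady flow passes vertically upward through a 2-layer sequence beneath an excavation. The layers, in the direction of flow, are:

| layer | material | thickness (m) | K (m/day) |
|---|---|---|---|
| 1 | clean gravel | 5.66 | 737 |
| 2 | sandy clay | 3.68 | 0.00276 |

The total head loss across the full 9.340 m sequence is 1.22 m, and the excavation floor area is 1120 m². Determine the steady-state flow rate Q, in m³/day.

1.02

Flow is perpendicular to layering, so the layers act in series and the equivalent K is the thickness-weighted harmonic mean.
Total thickness L = 5.66 + 3.68 = 9.340 m.
Σ(b_i/K_i) = 5.66/737 + 3.68/0.00276 = 1333 d.
K_eq = L / Σ(b_i/K_i) = 9.340 / 1333 = 0.007005 m/day.
Q = K_eq · A · (Δh/L) = 0.007005 × 1120 × (1.22/9.340) = 1.025 m³/day.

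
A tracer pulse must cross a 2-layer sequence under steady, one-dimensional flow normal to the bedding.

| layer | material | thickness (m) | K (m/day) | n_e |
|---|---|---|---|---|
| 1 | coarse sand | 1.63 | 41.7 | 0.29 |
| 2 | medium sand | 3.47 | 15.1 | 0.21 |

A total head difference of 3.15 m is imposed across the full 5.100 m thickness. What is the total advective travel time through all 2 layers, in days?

0.103

With flow normal to the layers, continuity requires the same specific discharge q through every layer.
Σ(b_i/K_i) = 1.63/41.7 + 3.47/15.1 = 0.2689 d.
q = Δh / Σ(b_i/K_i) = 3.15 / 0.2689 = 11.71 m/day.
In each layer the seepage velocity is v_i = q/n_i, so the layer transit time is t_i = b_i·n_i / q:
  layer 1 (coarse sand): t_1 = 1.63 × 0.29 / 11.71 = 0.04035 d
  layer 2 (medium sand): t_2 = 3.47 × 0.21 / 11.71 = 0.06220 d
Total t = Σ t_i = 0.1026 days.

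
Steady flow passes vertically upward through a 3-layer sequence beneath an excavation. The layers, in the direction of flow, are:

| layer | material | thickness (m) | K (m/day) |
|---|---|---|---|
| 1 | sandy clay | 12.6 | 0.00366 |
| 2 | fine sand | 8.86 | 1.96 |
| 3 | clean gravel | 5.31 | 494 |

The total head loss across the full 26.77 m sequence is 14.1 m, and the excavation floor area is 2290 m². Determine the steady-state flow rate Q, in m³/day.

9.37

Flow is perpendicular to layering, so the layers act in series and the equivalent K is the thickness-weighted harmonic mean.
Total thickness L = 12.6 + 8.86 + 5.31 = 26.77 m.
Σ(b_i/K_i) = 12.6/0.00366 + 8.86/1.96 + 5.31/494 = 3447 d.
K_eq = L / Σ(b_i/K_i) = 26.77 / 3447 = 0.007766 m/day.
Q = K_eq · A · (Δh/L) = 0.007766 × 2290 × (14.1/26.77) = 9.367 m³/day.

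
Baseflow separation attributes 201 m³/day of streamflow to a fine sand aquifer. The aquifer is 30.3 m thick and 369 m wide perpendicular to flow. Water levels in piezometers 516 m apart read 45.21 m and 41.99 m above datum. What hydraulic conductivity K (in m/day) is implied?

2.88

Cross-sectional area A = 369 × 30.3 = 11181 m².
Hydraulic gradient i = (45.21 − 41.99) / 516 = 3.22 / 516 = 0.006240.
From Q = K·A·i, K = Q / (A·i) = 201 / (11181 × 0.006240) = 2.881 m/day.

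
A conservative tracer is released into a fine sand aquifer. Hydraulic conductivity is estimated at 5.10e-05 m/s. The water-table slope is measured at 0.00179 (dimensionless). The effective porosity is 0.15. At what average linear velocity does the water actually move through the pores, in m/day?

0.0526

Convert K: 5.10e-05 m/s × 86400 = 4.406 m/day.
Hydraulic gradient i = 0.00179.
Darcy flux q = K · i = 4.406 × 0.001790 = 0.007887 m/day.
Seepage velocity v = q / n_e = 0.007887 / 0.15 = 0.05258 m/day.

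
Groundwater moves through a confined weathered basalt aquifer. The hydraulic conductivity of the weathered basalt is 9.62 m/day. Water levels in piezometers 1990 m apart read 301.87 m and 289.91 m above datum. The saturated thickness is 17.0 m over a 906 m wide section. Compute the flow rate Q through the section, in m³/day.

890

Cross-sectional area A = 906 × 17.0 = 15402 m².
Hydraulic gradient i = (301.87 − 289.91) / 1990 = 11.96 / 1990 = 0.006010.
Darcy's law: Q = K · A · i = 9.620 × 15402 × 0.006010 = 890.5 m³/day.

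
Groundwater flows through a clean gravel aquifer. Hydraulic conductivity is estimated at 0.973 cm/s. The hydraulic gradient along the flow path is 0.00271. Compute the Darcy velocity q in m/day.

Convert K: 0.973 cm/s × 864 = 840.7 m/day.
Hydraulic gradient i = 0.00271.
Specific discharge q = K · i = 840.7 × 0.002710 = 2.278 m/day.

2.28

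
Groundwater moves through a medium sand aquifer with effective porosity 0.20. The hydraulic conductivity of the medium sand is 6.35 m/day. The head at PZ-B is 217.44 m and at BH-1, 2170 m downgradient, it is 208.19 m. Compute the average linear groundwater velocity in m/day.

0.135

Hydraulic gradient i = (217.44 − 208.19) / 2170 = 9.25 / 2170 = 0.004263.
Darcy flux q = K · i = 6.350 × 0.004263 = 0.02707 m/day.
Seepage velocity v = q / n_e = 0.02707 / 0.20 = 0.1353 m/day.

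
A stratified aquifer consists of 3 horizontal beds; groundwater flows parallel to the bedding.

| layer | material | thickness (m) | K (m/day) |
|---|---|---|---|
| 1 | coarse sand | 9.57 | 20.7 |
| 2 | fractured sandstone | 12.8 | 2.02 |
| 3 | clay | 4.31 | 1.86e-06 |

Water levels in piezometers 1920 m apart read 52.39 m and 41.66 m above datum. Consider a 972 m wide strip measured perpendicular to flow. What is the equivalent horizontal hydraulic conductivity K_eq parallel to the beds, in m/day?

8.39

Flow is parallel to layering, so each bed carries its own Darcy discharge and the transmissivities add.
Σ(K_i·b_i) = 20.7×9.57 + 2.02×12.8 + 1.86e-06×4.31 = 224.0 m²/day.
Total thickness b = 26.68 m, so K_eq = Σ(K_i·b_i)/b = 8.394 m/day.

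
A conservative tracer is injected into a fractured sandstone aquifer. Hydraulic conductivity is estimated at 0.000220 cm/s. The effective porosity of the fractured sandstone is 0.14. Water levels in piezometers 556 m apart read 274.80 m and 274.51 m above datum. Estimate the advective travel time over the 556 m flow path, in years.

2150

Convert K: 0.000220 cm/s × 864 = 0.1901 m/day.
Hydraulic gradient i = (274.80 − 274.51) / 556 = 0.29 / 556 = 0.0005216.
Darcy flux q = K · i = 0.1901 × 0.0005216 = 9.914e-05 m/day.
Seepage velocity v = q / n_e = 9.914e-05 / 0.14 = 0.0007082 m/day.
Travel time t = L / v = 556 / 0.0007082 = 7.851e+05 days = 2150 years.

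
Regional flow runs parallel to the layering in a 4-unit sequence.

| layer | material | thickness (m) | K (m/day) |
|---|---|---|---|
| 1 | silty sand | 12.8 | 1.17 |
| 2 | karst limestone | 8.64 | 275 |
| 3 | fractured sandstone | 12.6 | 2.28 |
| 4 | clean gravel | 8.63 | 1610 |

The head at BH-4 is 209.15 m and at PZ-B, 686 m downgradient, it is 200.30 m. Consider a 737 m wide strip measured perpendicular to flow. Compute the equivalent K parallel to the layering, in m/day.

Flow is parallel to layering, so each bed carries its own Darcy discharge and the transmissivities add.
Σ(K_i·b_i) = 1.17×12.8 + 275×8.64 + 2.28×12.6 + 1610×8.63 = 16314 m²/day.
Total thickness b = 42.67 m, so K_eq = Σ(K_i·b_i)/b = 382.3 m/day.

382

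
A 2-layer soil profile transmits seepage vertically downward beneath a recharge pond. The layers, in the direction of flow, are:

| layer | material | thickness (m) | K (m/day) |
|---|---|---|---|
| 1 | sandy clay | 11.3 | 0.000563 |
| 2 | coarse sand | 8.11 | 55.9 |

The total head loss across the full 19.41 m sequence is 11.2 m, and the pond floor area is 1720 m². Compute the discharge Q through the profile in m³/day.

0.960

Flow is perpendicular to layering, so the layers act in series and the equivalent K is the thickness-weighted harmonic mean.
Total thickness L = 11.3 + 8.11 = 19.41 m.
Σ(b_i/K_i) = 11.3/0.000563 + 8.11/55.9 = 20071 d.
K_eq = L / Σ(b_i/K_i) = 19.41 / 20071 = 0.0009671 m/day.
Q = K_eq · A · (Δh/L) = 0.0009671 × 1720 × (11.2/19.41) = 0.9598 m³/day.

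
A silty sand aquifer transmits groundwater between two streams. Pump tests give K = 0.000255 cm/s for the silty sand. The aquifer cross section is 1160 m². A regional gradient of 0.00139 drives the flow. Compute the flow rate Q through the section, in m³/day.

Convert K: 0.000255 cm/s × 864 = 0.2203 m/day.
Hydraulic gradient i = 0.00139.
Darcy's law: Q = K · A · i = 0.2203 × 1160 × 0.001390 = 0.3552 m³/day.

0.355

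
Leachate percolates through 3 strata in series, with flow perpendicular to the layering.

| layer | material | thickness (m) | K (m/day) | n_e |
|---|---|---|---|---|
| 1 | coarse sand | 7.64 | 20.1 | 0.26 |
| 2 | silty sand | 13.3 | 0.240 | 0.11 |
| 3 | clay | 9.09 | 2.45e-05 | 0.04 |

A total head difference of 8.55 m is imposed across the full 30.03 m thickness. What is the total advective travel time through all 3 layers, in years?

453

With flow normal to the layers, continuity requires the same specific discharge q through every layer.
Σ(b_i/K_i) = 7.64/20.1 + 13.3/0.240 + 9.09/2.45e-05 = 3.711e+05 d.
q = Δh / Σ(b_i/K_i) = 8.55 / 3.711e+05 = 2.304e-05 m/day.
In each layer the seepage velocity is v_i = q/n_i, so the layer transit time is t_i = b_i·n_i / q:
  layer 1 (coarse sand): t_1 = 7.64 × 0.26 / 2.304e-05 = 86211 d
  layer 2 (silty sand): t_2 = 13.3 × 0.11 / 2.304e-05 = 63495 d
  layer 3 (clay): t_3 = 9.09 × 0.04 / 2.304e-05 = 15781 d
Total t = Σ t_i = 1.655e+05 days = 453.1 years.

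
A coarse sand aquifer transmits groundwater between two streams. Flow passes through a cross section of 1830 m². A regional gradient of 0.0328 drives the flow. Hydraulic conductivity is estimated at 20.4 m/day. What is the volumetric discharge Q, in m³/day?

Hydraulic gradient i = 0.0328.
Darcy's law: Q = K · A · i = 20.40 × 1830 × 0.03280 = 1224 m³/day.

1220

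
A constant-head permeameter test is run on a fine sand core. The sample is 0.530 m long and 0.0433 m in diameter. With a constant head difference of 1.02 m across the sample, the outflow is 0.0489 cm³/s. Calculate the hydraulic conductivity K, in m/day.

Cross-sectional area A = π·(d/2)² = π × (0.0433/2)² = 0.001473 m².
Convert discharge: 0.0489 cm³/s = 4.890e-08 m³/s.
Darcy's law rearranged: K = Q·L / (A·Δh) = 4.890e-08 × 0.530 / (0.001473 × 1.02) = 1.726e-05 m/s = 1.491 m/day.

1.49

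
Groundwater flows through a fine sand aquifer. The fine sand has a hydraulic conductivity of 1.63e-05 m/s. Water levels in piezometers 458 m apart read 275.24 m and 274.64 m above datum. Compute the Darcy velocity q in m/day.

Convert K: 1.63e-05 m/s × 86400 = 1.408 m/day.
Hydraulic gradient i = (275.24 − 274.64) / 458 = 0.6 / 458 = 0.001310.
Specific discharge q = K · i = 1.408 × 0.001310 = 0.001845 m/day.

0.00184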